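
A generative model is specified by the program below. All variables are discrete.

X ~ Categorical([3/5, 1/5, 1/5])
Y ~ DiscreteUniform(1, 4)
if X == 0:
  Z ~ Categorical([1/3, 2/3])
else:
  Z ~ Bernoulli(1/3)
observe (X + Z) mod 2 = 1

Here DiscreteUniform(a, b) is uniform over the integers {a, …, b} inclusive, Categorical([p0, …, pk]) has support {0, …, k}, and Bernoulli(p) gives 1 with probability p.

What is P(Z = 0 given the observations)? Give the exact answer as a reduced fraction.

P(Z = 0 | obs) = 2/9

Enumerate traces; 12 have nonzero weight after conditioning:
  (X=0, Y=1, Z=1) weight 1/10
  (X=0, Y=2, Z=1) weight 1/10
  (X=0, Y=3, Z=1) weight 1/10
  (X=0, Y=4, Z=1) weight 1/10
  (X=1, Y=1, Z=0) weight 1/30
  (X=1, Y=2, Z=0) weight 1/30
  (X=1, Y=3, Z=0) weight 1/30
  (X=1, Y=4, Z=0) weight 1/30
  … 4 more
Group by Z:
  weight(Z=0) = 2/15
  weight(Z=1) = 7/15
Total weight = 2/15 + 7/15 = 3/5
P(Z=0 | obs) = 2/15 / 3/5 = 2/9
P(Z=1 | obs) = 7/15 / 3/5 = 7/9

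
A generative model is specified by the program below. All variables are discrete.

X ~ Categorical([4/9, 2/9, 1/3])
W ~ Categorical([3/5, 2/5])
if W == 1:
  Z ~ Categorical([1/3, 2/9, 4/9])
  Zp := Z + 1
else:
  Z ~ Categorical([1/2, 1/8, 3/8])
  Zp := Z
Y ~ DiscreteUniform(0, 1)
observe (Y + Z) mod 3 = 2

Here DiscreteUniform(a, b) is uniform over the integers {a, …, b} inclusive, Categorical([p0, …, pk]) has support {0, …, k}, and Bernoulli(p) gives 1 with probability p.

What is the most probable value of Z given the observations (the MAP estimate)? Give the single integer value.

Enumerate traces; 12 have nonzero weight after conditioning:
  (X=0, W=0, Z=1, Y=1) weight 1/60
  (X=0, W=0, Z=2, Y=0) weight 1/20
  (X=0, W=1, Z=1, Y=1) weight 8/405
  (X=0, W=1, Z=2, Y=0) weight 16/405
  (X=1, W=0, Z=1, Y=1) weight 1/120
  (X=1, W=0, Z=2, Y=0) weight 1/40
  (X=1, W=1, Z=1, Y=1) weight 4/405
  (X=1, W=1, Z=2, Y=0) weight 8/405
  … 4 more
Group by Z:
  weight(Z=1) = 59/720
  weight(Z=2) = 29/144
Total weight = 59/720 + 29/144 = 17/60
P(Z=1 | obs) = 59/720 / 17/60 = 59/204
P(Z=2 | obs) = 29/144 / 17/60 = 145/204
argmax = 2

argmax_v P(Z = v | obs) = 2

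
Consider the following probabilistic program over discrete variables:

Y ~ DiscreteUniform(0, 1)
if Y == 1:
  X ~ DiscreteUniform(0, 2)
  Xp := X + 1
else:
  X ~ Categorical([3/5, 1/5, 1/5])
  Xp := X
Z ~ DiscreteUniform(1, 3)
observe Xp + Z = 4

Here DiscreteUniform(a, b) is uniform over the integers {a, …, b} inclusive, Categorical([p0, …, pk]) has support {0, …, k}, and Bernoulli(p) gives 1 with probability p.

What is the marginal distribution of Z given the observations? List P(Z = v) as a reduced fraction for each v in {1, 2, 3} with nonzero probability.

Enumerate traces; 5 have nonzero weight after conditioning:
  (Y=0, X=1, Z=3) weight 1/30
  (Y=0, X=2, Z=2) weight 1/30
  (Y=1, X=0, Z=3) weight 1/18
  (Y=1, X=1, Z=2) weight 1/18
  (Y=1, X=2, Z=1) weight 1/18
Group by Z:
  weight(Z=1) = 1/18
  weight(Z=2) = 4/45
  weight(Z=3) = 4/45
Total weight = 1/18 + 4/45 + 4/45 = 7/30
P(Z=1 | obs) = 1/18 / 7/30 = 5/21
P(Z=2 | obs) = 4/45 / 7/30 = 8/21
P(Z=3 | obs) = 4/45 / 7/30 = 8/21

P(Z=1) = 5/21, P(Z=2) = 8/21, P(Z=3) = 8/21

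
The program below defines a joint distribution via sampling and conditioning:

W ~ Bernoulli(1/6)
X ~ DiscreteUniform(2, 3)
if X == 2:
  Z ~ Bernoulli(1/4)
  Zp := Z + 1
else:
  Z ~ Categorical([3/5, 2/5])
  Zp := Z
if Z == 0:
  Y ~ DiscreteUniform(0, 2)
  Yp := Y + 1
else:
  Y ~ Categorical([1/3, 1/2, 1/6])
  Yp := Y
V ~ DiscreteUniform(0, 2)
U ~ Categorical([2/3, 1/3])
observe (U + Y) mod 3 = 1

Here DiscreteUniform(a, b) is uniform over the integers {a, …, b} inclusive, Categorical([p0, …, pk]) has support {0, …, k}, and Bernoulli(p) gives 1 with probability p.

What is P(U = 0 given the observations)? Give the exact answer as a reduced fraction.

P(U = 0 | obs) = 93/133

Enumerate traces; 48 have nonzero weight after conditioning:
  (W=0, X=2, Z=0, Y=0, V=0, U=1) weight 5/432
  (W=0, X=2, Z=0, Y=0, V=1, U=1) weight 5/432
  (W=0, X=2, Z=0, Y=0, V=2, U=1) weight 5/432
  (W=0, X=2, Z=0, Y=1, V=0, U=0) weight 5/216
  (W=0, X=2, Z=0, Y=1, V=1, U=0) weight 5/216
  (W=0, X=2, Z=0, Y=1, V=2, U=0) weight 5/216
  (W=0, X=2, Z=1, Y=0, V=0, U=1) weight 5/1296
  (W=0, X=2, Z=1, Y=0, V=1, U=1) weight 5/1296
  … 40 more
Group by U:
  weight(U=0) = 31/120
  weight(U=1) = 1/9
Total weight = 31/120 + 1/9 = 133/360
P(U=0 | obs) = 31/120 / 133/360 = 93/133
P(U=1 | obs) = 1/9 / 133/360 = 40/133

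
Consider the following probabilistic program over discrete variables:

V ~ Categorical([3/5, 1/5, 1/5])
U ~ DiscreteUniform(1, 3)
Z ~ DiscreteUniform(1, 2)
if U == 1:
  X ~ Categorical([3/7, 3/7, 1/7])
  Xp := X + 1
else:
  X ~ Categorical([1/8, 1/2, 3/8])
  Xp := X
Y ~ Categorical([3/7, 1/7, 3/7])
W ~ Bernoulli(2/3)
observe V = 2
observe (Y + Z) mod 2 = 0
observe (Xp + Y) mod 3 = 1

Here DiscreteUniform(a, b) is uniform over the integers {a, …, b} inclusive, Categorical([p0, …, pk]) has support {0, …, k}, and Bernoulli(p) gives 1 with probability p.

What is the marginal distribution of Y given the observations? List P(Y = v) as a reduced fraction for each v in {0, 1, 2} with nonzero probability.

P(Y=0) = 12/23, P(Y=1) = 11/230, P(Y=2) = 99/230

Enumerate traces; 18 have nonzero weight after conditioning:
  (V=2, U=1, Z=1, X=2, Y=1, W=0) weight 1/4410
  (V=2, U=1, Z=1, X=2, Y=1, W=1) weight 1/2205
  (V=2, U=1, Z=2, X=0, Y=0, W=0) weight 1/490
  (V=2, U=1, Z=2, X=0, Y=0, W=1) weight 1/245
  (V=2, U=1, Z=2, X=1, Y=2, W=0) weight 1/490
  (V=2, U=1, Z=2, X=1, Y=2, W=1) weight 1/245
  (V=2, U=2, Z=1, X=0, Y=1, W=0) weight 1/5040
  (V=2, U=2, Z=1, X=0, Y=1, W=1) weight 1/2520
  … 10 more
Group by Y:
  weight(Y=0) = 1/49
  weight(Y=1) = 11/5880
  weight(Y=2) = 33/1960
Total weight = 1/49 + 11/5880 + 33/1960 = 23/588
P(Y=0 | obs) = 1/49 / 23/588 = 12/23
P(Y=1 | obs) = 11/5880 / 23/588 = 11/230
P(Y=2 | obs) = 33/1960 / 23/588 = 99/230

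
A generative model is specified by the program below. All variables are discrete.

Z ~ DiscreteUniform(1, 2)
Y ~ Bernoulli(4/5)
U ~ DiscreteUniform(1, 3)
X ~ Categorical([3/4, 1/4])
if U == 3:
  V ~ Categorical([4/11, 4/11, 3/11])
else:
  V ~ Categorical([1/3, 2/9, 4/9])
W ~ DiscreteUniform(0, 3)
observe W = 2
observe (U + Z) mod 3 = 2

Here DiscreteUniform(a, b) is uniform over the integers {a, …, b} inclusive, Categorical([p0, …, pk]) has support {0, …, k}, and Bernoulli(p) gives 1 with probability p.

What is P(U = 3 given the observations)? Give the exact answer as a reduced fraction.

P(U = 3 | obs) = 1/2

Enumerate traces; 24 have nonzero weight after conditioning:
  (Z=1, Y=0, U=1, X=0, V=0, W=2) weight 1/480
  (Z=1, Y=0, U=1, X=0, V=1, W=2) weight 1/720
  (Z=1, Y=0, U=1, X=0, V=2, W=2) weight 1/360
  (Z=1, Y=0, U=1, X=1, V=0, W=2) weight 1/1440
  (Z=1, Y=0, U=1, X=1, V=1, W=2) weight 1/2160
  (Z=1, Y=0, U=1, X=1, V=2, W=2) weight 1/1080
  (Z=1, Y=1, U=1, X=0, V=0, W=2) weight 1/120
  (Z=1, Y=1, U=1, X=0, V=1, W=2) weight 1/180
  (Z=2, Y=0, U=3, X=0, V=0, W=2) weight 1/440
  … 15 more
Group by U:
  weight(U=1) = 1/24
  weight(U=3) = 1/24
Total weight = 1/24 + 1/24 = 1/12
P(U=1 | obs) = 1/24 / 1/12 = 1/2
P(U=3 | obs) = 1/24 / 1/12 = 1/2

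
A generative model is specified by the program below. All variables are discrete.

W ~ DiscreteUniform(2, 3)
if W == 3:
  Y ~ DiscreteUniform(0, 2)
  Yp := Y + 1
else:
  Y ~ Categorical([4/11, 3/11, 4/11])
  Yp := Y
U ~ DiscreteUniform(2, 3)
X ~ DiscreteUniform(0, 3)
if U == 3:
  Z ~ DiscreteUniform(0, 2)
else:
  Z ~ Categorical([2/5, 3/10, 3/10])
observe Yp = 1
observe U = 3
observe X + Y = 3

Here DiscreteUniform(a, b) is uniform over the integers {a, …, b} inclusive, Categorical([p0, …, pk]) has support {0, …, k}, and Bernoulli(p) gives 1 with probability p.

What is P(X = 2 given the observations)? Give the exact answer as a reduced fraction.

Enumerate traces; 6 have nonzero weight after conditioning:
  (W=2, Y=1, U=3, X=2, Z=0) weight 1/176
  (W=2, Y=1, U=3, X=2, Z=1) weight 1/176
  (W=2, Y=1, U=3, X=2, Z=2) weight 1/176
  (W=3, Y=0, U=3, X=3, Z=0) weight 1/144
  (W=3, Y=0, U=3, X=3, Z=1) weight 1/144
  (W=3, Y=0, U=3, X=3, Z=2) weight 1/144
Group by X:
  weight(X=2) = 3/176
  weight(X=3) = 1/48
Total weight = 3/176 + 1/48 = 5/132
P(X=2 | obs) = 3/176 / 5/132 = 9/20
P(X=3 | obs) = 1/48 / 5/132 = 11/20

P(X = 2 | obs) = 9/20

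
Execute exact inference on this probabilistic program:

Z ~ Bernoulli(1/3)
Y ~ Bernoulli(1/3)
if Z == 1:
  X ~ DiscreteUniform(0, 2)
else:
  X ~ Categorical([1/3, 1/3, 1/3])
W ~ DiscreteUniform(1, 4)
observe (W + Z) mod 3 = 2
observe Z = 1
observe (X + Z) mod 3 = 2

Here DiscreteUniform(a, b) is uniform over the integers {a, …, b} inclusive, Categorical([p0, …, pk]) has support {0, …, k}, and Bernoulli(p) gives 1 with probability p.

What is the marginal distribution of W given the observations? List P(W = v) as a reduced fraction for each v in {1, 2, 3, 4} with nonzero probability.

P(W=1) = 1/2, P(W=4) = 1/2

Enumerate traces; 4 have nonzero weight after conditioning:
  (Z=1, Y=0, X=1, W=1) weight 1/54
  (Z=1, Y=0, X=1, W=4) weight 1/54
  (Z=1, Y=1, X=1, W=1) weight 1/108
  (Z=1, Y=1, X=1, W=4) weight 1/108
Group by W:
  weight(W=1) = 1/36
  weight(W=4) = 1/36
Total weight = 1/36 + 1/36 = 1/18
P(W=1 | obs) = 1/36 / 1/18 = 1/2
P(W=4 | obs) = 1/36 / 1/18 = 1/2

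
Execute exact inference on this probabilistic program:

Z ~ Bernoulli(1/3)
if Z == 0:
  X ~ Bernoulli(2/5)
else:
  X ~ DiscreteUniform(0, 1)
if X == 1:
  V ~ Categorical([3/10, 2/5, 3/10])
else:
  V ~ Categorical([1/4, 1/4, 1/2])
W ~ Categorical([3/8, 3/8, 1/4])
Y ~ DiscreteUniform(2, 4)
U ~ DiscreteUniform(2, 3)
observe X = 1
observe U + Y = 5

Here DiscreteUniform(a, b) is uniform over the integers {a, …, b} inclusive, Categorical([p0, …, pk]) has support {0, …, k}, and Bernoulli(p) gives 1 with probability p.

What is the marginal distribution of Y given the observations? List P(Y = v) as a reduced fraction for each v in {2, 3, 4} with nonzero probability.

Enumerate traces; 36 have nonzero weight after conditioning:
  (Z=0, X=1, V=0, W=0, Y=2, U=3) weight 1/200
  (Z=0, X=1, V=0, W=0, Y=3, U=2) weight 1/200
  (Z=0, X=1, V=0, W=1, Y=2, U=3) weight 1/200
  (Z=0, X=1, V=0, W=1, Y=3, U=2) weight 1/200
  (Z=0, X=1, V=0, W=2, Y=2, U=3) weight 1/300
  (Z=0, X=1, V=0, W=2, Y=3, U=2) weight 1/300
  (Z=0, X=1, V=1, W=0, Y=2, U=3) weight 1/150
  (Z=0, X=1, V=1, W=0, Y=3, U=2) weight 1/150
  … 28 more
Group by Y:
  weight(Y=2) = 13/180
  weight(Y=3) = 13/180
Total weight = 13/180 + 13/180 = 13/90
P(Y=2 | obs) = 13/180 / 13/90 = 1/2
P(Y=3 | obs) = 13/180 / 13/90 = 1/2

P(Y=2) = 1/2, P(Y=3) = 1/2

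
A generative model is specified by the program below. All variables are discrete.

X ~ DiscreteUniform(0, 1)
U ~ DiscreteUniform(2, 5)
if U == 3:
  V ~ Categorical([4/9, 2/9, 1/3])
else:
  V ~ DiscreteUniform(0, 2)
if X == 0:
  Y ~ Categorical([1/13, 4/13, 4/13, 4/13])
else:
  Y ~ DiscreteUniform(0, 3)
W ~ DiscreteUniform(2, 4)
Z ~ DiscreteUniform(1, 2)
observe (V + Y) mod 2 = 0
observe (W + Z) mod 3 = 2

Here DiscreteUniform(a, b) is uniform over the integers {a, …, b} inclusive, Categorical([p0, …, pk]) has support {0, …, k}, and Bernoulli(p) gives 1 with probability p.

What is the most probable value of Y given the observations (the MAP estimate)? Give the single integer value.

Enumerate traces; 96 have nonzero weight after conditioning:
  (X=0, U=2, V=0, Y=0, W=3, Z=2) weight 1/1872
  (X=0, U=2, V=0, Y=0, W=4, Z=1) weight 1/1872
  (X=0, U=2, V=0, Y=2, W=3, Z=2) weight 1/468
  (X=0, U=2, V=0, Y=2, W=4, Z=1) weight 1/468
  (X=0, U=2, V=1, Y=1, W=3, Z=2) weight 1/468
  (X=0, U=2, V=1, Y=1, W=4, Z=1) weight 1/468
  (X=0, U=2, V=1, Y=3, W=3, Z=2) weight 1/468
  (X=0, U=2, V=1, Y=3, W=4, Z=1) weight 1/468
  … 88 more
Group by Y:
  weight(Y=0) = 425/11232
  weight(Y=1) = 319/11232
  weight(Y=2) = 725/11232
  weight(Y=3) = 319/11232
Total weight = 425/11232 + 319/11232 + 725/11232 + 319/11232 = 149/936
P(Y=0 | obs) = 425/11232 / 149/936 = 425/1788
P(Y=1 | obs) = 319/11232 / 149/936 = 319/1788
P(Y=2 | obs) = 725/11232 / 149/936 = 725/1788
P(Y=3 | obs) = 319/11232 / 149/936 = 319/1788
argmax = 2

argmax_v P(Y = v | obs) = 2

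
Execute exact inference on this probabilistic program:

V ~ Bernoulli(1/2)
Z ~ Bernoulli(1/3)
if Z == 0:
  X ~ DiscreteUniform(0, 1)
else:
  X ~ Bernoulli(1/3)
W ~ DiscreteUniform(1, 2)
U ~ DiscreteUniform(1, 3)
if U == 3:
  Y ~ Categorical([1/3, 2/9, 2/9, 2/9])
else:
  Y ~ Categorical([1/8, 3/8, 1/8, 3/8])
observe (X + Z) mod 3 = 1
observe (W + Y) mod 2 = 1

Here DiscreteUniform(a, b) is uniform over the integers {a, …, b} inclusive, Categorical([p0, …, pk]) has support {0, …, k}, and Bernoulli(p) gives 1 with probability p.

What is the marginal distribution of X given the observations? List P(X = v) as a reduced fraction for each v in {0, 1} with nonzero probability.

P(X=0) = 2/5, P(X=1) = 3/5

Enumerate traces; 48 have nonzero weight after conditioning:
  (V=0, Z=0, X=1, W=1, U=1, Y=0) weight 1/288
  (V=0, Z=0, X=1, W=1, U=1, Y=2) weight 1/288
  (V=0, Z=0, X=1, W=1, U=2, Y=0) weight 1/288
  (V=0, Z=0, X=1, W=1, U=2, Y=2) weight 1/288
  (V=0, Z=0, X=1, W=1, U=3, Y=0) weight 1/108
  (V=0, Z=0, X=1, W=1, U=3, Y=2) weight 1/162
  (V=0, Z=0, X=1, W=2, U=1, Y=1) weight 1/96
  (V=0, Z=0, X=1, W=2, U=1, Y=3) weight 1/96
  (V=0, Z=1, X=0, W=1, U=1, Y=0) weight 1/432
  … 39 more
Group by X:
  weight(X=0) = 1/9
  weight(X=1) = 1/6
Total weight = 1/9 + 1/6 = 5/18
P(X=0 | obs) = 1/9 / 5/18 = 2/5
P(X=1 | obs) = 1/6 / 5/18 = 3/5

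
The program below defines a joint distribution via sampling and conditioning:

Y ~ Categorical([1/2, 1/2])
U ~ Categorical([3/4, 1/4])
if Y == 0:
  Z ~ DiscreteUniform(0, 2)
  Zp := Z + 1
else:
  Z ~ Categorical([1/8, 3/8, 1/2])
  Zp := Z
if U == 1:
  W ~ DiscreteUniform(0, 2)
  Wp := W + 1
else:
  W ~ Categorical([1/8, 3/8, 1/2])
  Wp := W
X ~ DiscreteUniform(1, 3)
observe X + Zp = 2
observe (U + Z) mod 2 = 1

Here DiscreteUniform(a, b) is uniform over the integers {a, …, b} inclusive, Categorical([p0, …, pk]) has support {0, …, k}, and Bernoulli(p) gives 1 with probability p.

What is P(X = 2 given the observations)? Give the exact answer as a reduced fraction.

Enumerate traces; 9 have nonzero weight after conditioning:
  (Y=0, U=1, Z=0, W=0, X=1) weight 1/216
  (Y=0, U=1, Z=0, W=1, X=1) weight 1/216
  (Y=0, U=1, Z=0, W=2, X=1) weight 1/216
  (Y=1, U=0, Z=1, W=0, X=1) weight 3/512
  (Y=1, U=0, Z=1, W=1, X=1) weight 9/512
  (Y=1, U=0, Z=1, W=2, X=1) weight 3/128
  (Y=1, U=1, Z=0, W=0, X=2) weight 1/576
  (Y=1, U=1, Z=0, W=1, X=2) weight 1/576
  … 1 more
Group by X:
  weight(X=1) = 35/576
  weight(X=2) = 1/192
Total weight = 35/576 + 1/192 = 19/288
P(X=1 | obs) = 35/576 / 19/288 = 35/38
P(X=2 | obs) = 1/192 / 19/288 = 3/38

P(X = 2 | obs) = 3/38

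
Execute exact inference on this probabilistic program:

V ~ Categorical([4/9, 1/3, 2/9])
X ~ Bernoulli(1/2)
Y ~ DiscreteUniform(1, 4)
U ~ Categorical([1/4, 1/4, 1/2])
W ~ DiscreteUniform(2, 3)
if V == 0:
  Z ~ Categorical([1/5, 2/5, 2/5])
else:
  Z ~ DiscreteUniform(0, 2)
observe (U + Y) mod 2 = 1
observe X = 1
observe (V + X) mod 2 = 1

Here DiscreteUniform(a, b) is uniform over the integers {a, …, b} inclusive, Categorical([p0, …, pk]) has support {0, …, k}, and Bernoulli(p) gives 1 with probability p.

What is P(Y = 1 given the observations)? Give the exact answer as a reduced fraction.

Enumerate traces; 72 have nonzero weight after conditioning:
  (V=0, X=1, Y=1, U=0, W=2, Z=0) weight 1/720
  (V=0, X=1, Y=1, U=0, W=2, Z=1) weight 1/360
  (V=0, X=1, Y=1, U=0, W=2, Z=2) weight 1/360
  (V=0, X=1, Y=1, U=0, W=3, Z=0) weight 1/720
  (V=0, X=1, Y=1, U=0, W=3, Z=1) weight 1/360
  (V=0, X=1, Y=1, U=0, W=3, Z=2) weight 1/360
  (V=0, X=1, Y=1, U=2, W=2, Z=0) weight 1/360
  (V=0, X=1, Y=1, U=2, W=2, Z=1) weight 1/180
  (V=0, X=1, Y=2, U=1, W=2, Z=0) weight 1/720
  (V=0, X=1, Y=3, U=0, W=2, Z=0) weight 1/720
  … 62 more
Group by Y:
  weight(Y=1) = 1/16
  weight(Y=2) = 1/48
  weight(Y=3) = 1/16
  weight(Y=4) = 1/48
Total weight = 1/16 + 1/48 + 1/16 + 1/48 = 1/6
P(Y=1 | obs) = 1/16 / 1/6 = 3/8
P(Y=2 | obs) = 1/48 / 1/6 = 1/8
P(Y=3 | obs) = 1/16 / 1/6 = 3/8
P(Y=4 | obs) = 1/48 / 1/6 = 1/8

P(Y = 1 | obs) = 3/8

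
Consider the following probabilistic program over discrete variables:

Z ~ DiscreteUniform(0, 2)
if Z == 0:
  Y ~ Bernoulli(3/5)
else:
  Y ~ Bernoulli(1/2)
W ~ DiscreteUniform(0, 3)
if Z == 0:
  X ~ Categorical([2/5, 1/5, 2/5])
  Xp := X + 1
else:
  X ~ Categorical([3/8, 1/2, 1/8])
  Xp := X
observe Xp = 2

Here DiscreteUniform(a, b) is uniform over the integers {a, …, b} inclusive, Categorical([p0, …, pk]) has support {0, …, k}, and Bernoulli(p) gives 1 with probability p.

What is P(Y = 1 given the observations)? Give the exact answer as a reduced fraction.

Enumerate traces; 24 have nonzero weight after conditioning:
  (Z=0, Y=0, W=0, X=1) weight 1/150
  (Z=0, Y=0, W=1, X=1) weight 1/150
  (Z=0, Y=0, W=2, X=1) weight 1/150
  (Z=0, Y=0, W=3, X=1) weight 1/150
  (Z=0, Y=1, W=0, X=1) weight 1/100
  (Z=0, Y=1, W=1, X=1) weight 1/100
  (Z=0, Y=1, W=2, X=1) weight 1/100
  (Z=0, Y=1, W=3, X=1) weight 1/100
  … 16 more
Group by Y:
  weight(Y=0) = 41/600
  weight(Y=1) = 49/600
Total weight = 41/600 + 49/600 = 3/20
P(Y=0 | obs) = 41/600 / 3/20 = 41/90
P(Y=1 | obs) = 49/600 / 3/20 = 49/90

P(Y = 1 | obs) = 49/90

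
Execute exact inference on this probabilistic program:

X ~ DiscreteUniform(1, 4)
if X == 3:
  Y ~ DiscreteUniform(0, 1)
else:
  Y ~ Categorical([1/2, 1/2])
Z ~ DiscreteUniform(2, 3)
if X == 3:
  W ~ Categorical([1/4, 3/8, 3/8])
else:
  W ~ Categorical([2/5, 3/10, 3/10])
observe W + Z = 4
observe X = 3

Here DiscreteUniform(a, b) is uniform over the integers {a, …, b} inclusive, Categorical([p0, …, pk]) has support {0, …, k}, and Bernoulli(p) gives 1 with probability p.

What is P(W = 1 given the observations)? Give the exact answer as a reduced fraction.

Enumerate traces; 4 have nonzero weight after conditioning:
  (X=3, Y=0, Z=2, W=2) weight 3/128
  (X=3, Y=0, Z=3, W=1) weight 3/128
  (X=3, Y=1, Z=2, W=2) weight 3/128
  (X=3, Y=1, Z=3, W=1) weight 3/128
Group by W:
  weight(W=1) = 3/64
  weight(W=2) = 3/64
Total weight = 3/64 + 3/64 = 3/32
P(W=1 | obs) = 3/64 / 3/32 = 1/2
P(W=2 | obs) = 3/64 / 3/32 = 1/2

P(W = 1 | obs) = 1/2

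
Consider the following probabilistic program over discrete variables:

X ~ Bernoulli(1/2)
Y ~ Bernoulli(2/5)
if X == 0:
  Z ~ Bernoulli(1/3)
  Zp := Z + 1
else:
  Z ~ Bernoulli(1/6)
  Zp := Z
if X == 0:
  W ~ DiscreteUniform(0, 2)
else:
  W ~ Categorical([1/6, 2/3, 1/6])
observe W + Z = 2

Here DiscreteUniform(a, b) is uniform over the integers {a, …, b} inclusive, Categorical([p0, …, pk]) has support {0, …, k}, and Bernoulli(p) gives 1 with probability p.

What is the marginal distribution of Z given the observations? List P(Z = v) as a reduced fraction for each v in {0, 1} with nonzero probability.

Enumerate traces; 8 have nonzero weight after conditioning:
  (X=0, Y=0, Z=0, W=2) weight 1/15
  (X=0, Y=0, Z=1, W=1) weight 1/30
  (X=0, Y=1, Z=0, W=2) weight 2/45
  (X=0, Y=1, Z=1, W=1) weight 1/45
  (X=1, Y=0, Z=0, W=2) weight 1/24
  (X=1, Y=0, Z=1, W=1) weight 1/30
  (X=1, Y=1, Z=0, W=2) weight 1/36
  (X=1, Y=1, Z=1, W=1) weight 1/45
Group by Z:
  weight(Z=0) = 13/72
  weight(Z=1) = 1/9
Total weight = 13/72 + 1/9 = 7/24
P(Z=0 | obs) = 13/72 / 7/24 = 13/21
P(Z=1 | obs) = 1/9 / 7/24 = 8/21

P(Z=0) = 13/21, P(Z=1) = 8/21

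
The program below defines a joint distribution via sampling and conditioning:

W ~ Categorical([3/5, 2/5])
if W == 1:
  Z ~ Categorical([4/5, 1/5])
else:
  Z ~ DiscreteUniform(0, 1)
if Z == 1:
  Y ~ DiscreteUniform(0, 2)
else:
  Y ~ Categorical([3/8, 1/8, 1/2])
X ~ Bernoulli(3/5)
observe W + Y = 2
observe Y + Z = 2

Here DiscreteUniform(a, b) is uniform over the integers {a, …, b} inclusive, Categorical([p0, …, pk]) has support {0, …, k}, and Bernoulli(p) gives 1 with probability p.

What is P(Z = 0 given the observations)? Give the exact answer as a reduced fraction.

P(Z = 0 | obs) = 45/53

Enumerate traces; 4 have nonzero weight after conditioning:
  (W=0, Z=0, Y=2, X=0) weight 3/50
  (W=0, Z=0, Y=2, X=1) weight 9/100
  (W=1, Z=1, Y=1, X=0) weight 4/375
  (W=1, Z=1, Y=1, X=1) weight 2/125
Group by Z:
  weight(Z=0) = 3/20
  weight(Z=1) = 2/75
Total weight = 3/20 + 2/75 = 53/300
P(Z=0 | obs) = 3/20 / 53/300 = 45/53
P(Z=1 | obs) = 2/75 / 53/300 = 8/53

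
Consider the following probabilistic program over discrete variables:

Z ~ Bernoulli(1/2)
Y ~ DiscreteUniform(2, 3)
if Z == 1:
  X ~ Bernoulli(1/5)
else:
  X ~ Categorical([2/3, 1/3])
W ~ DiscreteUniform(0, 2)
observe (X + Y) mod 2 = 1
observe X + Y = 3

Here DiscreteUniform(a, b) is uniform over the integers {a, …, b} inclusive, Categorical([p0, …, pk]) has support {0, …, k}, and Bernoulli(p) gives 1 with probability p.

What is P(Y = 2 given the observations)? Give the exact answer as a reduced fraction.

P(Y = 2 | obs) = 4/15

Enumerate traces; 12 have nonzero weight after conditioning:
  (Z=0, Y=2, X=1, W=0) weight 1/36
  (Z=0, Y=2, X=1, W=1) weight 1/36
  (Z=0, Y=2, X=1, W=2) weight 1/36
  (Z=0, Y=3, X=0, W=0) weight 1/18
  (Z=0, Y=3, X=0, W=1) weight 1/18
  (Z=0, Y=3, X=0, W=2) weight 1/18
  (Z=1, Y=2, X=1, W=0) weight 1/60
  (Z=1, Y=2, X=1, W=1) weight 1/60
  … 4 more
Group by Y:
  weight(Y=2) = 2/15
  weight(Y=3) = 11/30
Total weight = 2/15 + 11/30 = 1/2
P(Y=2 | obs) = 2/15 / 1/2 = 4/15
P(Y=3 | obs) = 11/30 / 1/2 = 11/15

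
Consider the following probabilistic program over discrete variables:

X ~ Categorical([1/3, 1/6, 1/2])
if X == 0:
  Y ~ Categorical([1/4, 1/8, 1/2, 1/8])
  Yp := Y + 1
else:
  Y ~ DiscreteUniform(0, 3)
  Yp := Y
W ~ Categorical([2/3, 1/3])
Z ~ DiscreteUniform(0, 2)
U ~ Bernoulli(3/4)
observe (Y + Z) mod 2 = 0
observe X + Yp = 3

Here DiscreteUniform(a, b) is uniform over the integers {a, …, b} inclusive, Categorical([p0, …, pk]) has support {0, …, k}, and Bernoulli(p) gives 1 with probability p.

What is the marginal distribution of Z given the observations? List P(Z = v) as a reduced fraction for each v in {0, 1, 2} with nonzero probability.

P(Z=0) = 5/13, P(Z=1) = 3/13, P(Z=2) = 5/13

Enumerate traces; 20 have nonzero weight after conditioning:
  (X=0, Y=2, W=0, Z=0, U=0) weight 1/108
  (X=0, Y=2, W=0, Z=0, U=1) weight 1/36
  (X=0, Y=2, W=0, Z=2, U=0) weight 1/108
  (X=0, Y=2, W=0, Z=2, U=1) weight 1/36
  (X=0, Y=2, W=1, Z=0, U=0) weight 1/216
  (X=0, Y=2, W=1, Z=0, U=1) weight 1/72
  (X=0, Y=2, W=1, Z=2, U=0) weight 1/216
  (X=0, Y=2, W=1, Z=2, U=1) weight 1/72
  (X=2, Y=1, W=0, Z=1, U=0) weight 1/144
  … 11 more
Group by Z:
  weight(Z=0) = 5/72
  weight(Z=1) = 1/24
  weight(Z=2) = 5/72
Total weight = 5/72 + 1/24 + 5/72 = 13/72
P(Z=0 | obs) = 5/72 / 13/72 = 5/13
P(Z=1 | obs) = 1/24 / 13/72 = 3/13
P(Z=2 | obs) = 5/72 / 13/72 = 5/13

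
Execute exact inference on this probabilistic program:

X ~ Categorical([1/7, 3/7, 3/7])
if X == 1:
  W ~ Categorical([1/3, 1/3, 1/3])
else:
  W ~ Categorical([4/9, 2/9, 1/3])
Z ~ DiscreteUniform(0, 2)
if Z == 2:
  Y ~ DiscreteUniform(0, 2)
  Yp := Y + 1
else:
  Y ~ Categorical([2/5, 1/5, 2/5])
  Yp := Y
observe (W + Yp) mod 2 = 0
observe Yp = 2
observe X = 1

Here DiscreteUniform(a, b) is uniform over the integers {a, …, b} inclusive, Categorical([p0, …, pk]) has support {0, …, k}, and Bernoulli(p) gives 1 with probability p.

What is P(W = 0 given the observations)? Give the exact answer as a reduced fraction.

P(W = 0 | obs) = 1/2

Enumerate traces; 6 have nonzero weight after conditioning:
  (X=1, W=0, Z=0, Y=2) weight 2/105
  (X=1, W=0, Z=1, Y=2) weight 2/105
  (X=1, W=0, Z=2, Y=1) weight 1/63
  (X=1, W=2, Z=0, Y=2) weight 2/105
  (X=1, W=2, Z=1, Y=2) weight 2/105
  (X=1, W=2, Z=2, Y=1) weight 1/63
Group by W:
  weight(W=0) = 17/315
  weight(W=2) = 17/315
Total weight = 17/315 + 17/315 = 34/315
P(W=0 | obs) = 17/315 / 34/315 = 1/2
P(W=2 | obs) = 17/315 / 34/315 = 1/2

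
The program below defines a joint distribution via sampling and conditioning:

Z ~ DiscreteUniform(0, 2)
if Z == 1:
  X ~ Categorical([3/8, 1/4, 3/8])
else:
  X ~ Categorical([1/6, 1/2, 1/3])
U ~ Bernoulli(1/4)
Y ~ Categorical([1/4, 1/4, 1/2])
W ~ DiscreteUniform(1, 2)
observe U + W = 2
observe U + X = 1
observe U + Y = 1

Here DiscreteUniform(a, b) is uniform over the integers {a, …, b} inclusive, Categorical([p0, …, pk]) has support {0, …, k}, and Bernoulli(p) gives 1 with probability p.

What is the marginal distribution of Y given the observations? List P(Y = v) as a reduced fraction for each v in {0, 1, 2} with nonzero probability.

Enumerate traces; 6 have nonzero weight after conditioning:
  (Z=0, X=0, U=1, Y=0, W=1) weight 1/576
  (Z=0, X=1, U=0, Y=1, W=2) weight 1/64
  (Z=1, X=0, U=1, Y=0, W=1) weight 1/256
  (Z=1, X=1, U=0, Y=1, W=2) weight 1/128
  (Z=2, X=0, U=1, Y=0, W=1) weight 1/576
  (Z=2, X=1, U=0, Y=1, W=2) weight 1/64
Group by Y:
  weight(Y=0) = 17/2304
  weight(Y=1) = 5/128
Total weight = 17/2304 + 5/128 = 107/2304
P(Y=0 | obs) = 17/2304 / 107/2304 = 17/107
P(Y=1 | obs) = 5/128 / 107/2304 = 90/107

P(Y=0) = 17/107, P(Y=1) = 90/107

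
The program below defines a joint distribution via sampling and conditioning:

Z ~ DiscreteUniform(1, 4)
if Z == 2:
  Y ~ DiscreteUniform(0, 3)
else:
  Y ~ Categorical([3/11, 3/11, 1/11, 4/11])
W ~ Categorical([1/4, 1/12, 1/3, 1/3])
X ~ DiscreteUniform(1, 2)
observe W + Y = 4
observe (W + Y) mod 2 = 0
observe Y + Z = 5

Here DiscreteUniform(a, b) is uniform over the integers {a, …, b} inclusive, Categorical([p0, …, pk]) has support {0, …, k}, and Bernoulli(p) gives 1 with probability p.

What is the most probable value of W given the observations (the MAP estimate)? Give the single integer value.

Enumerate traces; 6 have nonzero weight after conditioning:
  (Z=2, Y=3, W=1, X=1) weight 1/384
  (Z=2, Y=3, W=1, X=2) weight 1/384
  (Z=3, Y=2, W=2, X=1) weight 1/264
  (Z=3, Y=2, W=2, X=2) weight 1/264
  (Z=4, Y=1, W=3, X=1) weight 1/88
  (Z=4, Y=1, W=3, X=2) weight 1/88
Group by W:
  weight(W=1) = 1/192
  weight(W=2) = 1/132
  weight(W=3) = 1/44
Total weight = 1/192 + 1/132 + 1/44 = 25/704
P(W=1 | obs) = 1/192 / 25/704 = 11/75
P(W=2 | obs) = 1/132 / 25/704 = 16/75
P(W=3 | obs) = 1/44 / 25/704 = 16/25
argmax = 3

argmax_v P(W = v | obs) = 3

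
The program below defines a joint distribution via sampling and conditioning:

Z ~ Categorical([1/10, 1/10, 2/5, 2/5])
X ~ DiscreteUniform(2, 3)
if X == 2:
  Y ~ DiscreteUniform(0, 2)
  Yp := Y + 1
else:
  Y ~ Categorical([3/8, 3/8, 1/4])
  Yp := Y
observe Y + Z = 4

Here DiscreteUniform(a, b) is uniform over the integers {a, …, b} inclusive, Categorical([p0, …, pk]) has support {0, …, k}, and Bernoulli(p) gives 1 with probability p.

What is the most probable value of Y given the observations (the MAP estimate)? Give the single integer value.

Enumerate traces; 4 have nonzero weight after conditioning:
  (Z=2, X=2, Y=2) weight 1/15
  (Z=2, X=3, Y=2) weight 1/20
  (Z=3, X=2, Y=1) weight 1/15
  (Z=3, X=3, Y=1) weight 3/40
Group by Y:
  weight(Y=1) = 17/120
  weight(Y=2) = 7/60
Total weight = 17/120 + 7/60 = 31/120
P(Y=1 | obs) = 17/120 / 31/120 = 17/31
P(Y=2 | obs) = 7/60 / 31/120 = 14/31
argmax = 1

argmax_v P(Y = v | obs) = 1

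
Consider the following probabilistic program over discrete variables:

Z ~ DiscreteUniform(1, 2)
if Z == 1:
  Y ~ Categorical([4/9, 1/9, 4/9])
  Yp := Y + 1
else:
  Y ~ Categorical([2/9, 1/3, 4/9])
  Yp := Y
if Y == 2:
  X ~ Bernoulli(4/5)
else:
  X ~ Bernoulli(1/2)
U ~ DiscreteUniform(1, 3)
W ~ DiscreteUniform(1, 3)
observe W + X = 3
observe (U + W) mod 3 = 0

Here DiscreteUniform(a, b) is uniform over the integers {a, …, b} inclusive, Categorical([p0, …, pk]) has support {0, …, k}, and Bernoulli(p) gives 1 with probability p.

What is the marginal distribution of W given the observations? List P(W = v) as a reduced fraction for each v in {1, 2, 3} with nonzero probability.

P(W=2) = 19/30, P(W=3) = 11/30

Enumerate traces; 12 have nonzero weight after conditioning:
  (Z=1, Y=0, X=0, U=3, W=3) weight 1/81
  (Z=1, Y=0, X=1, U=1, W=2) weight 1/81
  (Z=1, Y=1, X=0, U=3, W=3) weight 1/324
  (Z=1, Y=1, X=1, U=1, W=2) weight 1/324
  (Z=1, Y=2, X=0, U=3, W=3) weight 2/405
  (Z=1, Y=2, X=1, U=1, W=2) weight 8/405
  (Z=2, Y=0, X=0, U=3, W=3) weight 1/162
  (Z=2, Y=0, X=1, U=1, W=2) weight 1/162
  … 4 more
Group by W:
  weight(W=2) = 19/270
  weight(W=3) = 11/270
Total weight = 19/270 + 11/270 = 1/9
P(W=2 | obs) = 19/270 / 1/9 = 19/30
P(W=3 | obs) = 11/270 / 1/9 = 11/30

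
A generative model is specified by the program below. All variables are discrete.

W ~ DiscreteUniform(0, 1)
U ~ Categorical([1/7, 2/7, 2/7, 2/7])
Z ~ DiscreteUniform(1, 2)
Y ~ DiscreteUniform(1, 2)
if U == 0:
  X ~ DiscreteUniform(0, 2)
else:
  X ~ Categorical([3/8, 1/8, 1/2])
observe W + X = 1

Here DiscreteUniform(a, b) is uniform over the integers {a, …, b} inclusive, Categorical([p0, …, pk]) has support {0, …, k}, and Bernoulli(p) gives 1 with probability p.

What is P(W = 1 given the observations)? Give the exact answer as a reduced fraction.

P(W = 1 | obs) = 31/44

Enumerate traces; 32 have nonzero weight after conditioning:
  (W=0, U=0, Z=1, Y=1, X=1) weight 1/168
  (W=0, U=0, Z=1, Y=2, X=1) weight 1/168
  (W=0, U=0, Z=2, Y=1, X=1) weight 1/168
  (W=0, U=0, Z=2, Y=2, X=1) weight 1/168
  (W=0, U=1, Z=1, Y=1, X=1) weight 1/224
  (W=0, U=1, Z=1, Y=2, X=1) weight 1/224
  (W=0, U=1, Z=2, Y=1, X=1) weight 1/224
  (W=0, U=1, Z=2, Y=2, X=1) weight 1/224
  (W=1, U=0, Z=1, Y=1, X=0) weight 1/168
  … 23 more
Group by W:
  weight(W=0) = 13/168
  weight(W=1) = 31/168
Total weight = 13/168 + 31/168 = 11/42
P(W=0 | obs) = 13/168 / 11/42 = 13/44
P(W=1 | obs) = 31/168 / 11/42 = 31/44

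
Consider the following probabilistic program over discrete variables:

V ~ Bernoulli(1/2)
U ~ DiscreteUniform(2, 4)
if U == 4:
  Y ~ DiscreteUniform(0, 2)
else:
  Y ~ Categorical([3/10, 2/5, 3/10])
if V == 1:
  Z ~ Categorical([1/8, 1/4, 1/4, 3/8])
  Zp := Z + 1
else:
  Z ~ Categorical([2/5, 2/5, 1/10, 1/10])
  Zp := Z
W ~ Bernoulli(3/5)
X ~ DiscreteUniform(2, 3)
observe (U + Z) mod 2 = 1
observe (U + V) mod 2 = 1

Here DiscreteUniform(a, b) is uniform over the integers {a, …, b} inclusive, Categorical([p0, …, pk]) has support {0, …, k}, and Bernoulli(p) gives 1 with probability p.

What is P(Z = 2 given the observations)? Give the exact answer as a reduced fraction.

Enumerate traces; 72 have nonzero weight after conditioning:
  (V=0, U=3, Y=0, Z=0, W=0, X=2) weight 1/250
  (V=0, U=3, Y=0, Z=0, W=0, X=3) weight 1/250
  (V=0, U=3, Y=0, Z=0, W=1, X=2) weight 3/500
  (V=0, U=3, Y=0, Z=0, W=1, X=3) weight 3/500
  (V=0, U=3, Y=0, Z=2, W=0, X=2) weight 1/1000
  (V=0, U=3, Y=0, Z=2, W=0, X=3) weight 1/1000
  (V=0, U=3, Y=0, Z=2, W=1, X=2) weight 3/2000
  (V=0, U=3, Y=0, Z=2, W=1, X=3) weight 3/2000
  (V=1, U=2, Y=0, Z=1, W=0, X=2) weight 1/400
  (V=1, U=2, Y=0, Z=3, W=0, X=2) weight 3/800
  … 62 more
Group by Z:
  weight(Z=0) = 1/15
  weight(Z=1) = 1/12
  weight(Z=2) = 1/60
  weight(Z=3) = 1/8
Total weight = 1/15 + 1/12 + 1/60 + 1/8 = 7/24
P(Z=0 | obs) = 1/15 / 7/24 = 8/35
P(Z=1 | obs) = 1/12 / 7/24 = 2/7
P(Z=2 | obs) = 1/60 / 7/24 = 2/35
P(Z=3 | obs) = 1/8 / 7/24 = 3/7

P(Z = 2 | obs) = 2/35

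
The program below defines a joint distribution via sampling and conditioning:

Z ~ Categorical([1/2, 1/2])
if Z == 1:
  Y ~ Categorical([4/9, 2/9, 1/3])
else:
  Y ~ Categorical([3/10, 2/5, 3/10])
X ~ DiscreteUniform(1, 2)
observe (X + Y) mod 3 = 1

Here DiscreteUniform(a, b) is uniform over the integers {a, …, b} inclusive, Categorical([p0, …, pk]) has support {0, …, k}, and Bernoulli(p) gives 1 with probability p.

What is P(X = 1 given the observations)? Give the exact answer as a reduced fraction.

Enumerate traces; 4 have nonzero weight after conditioning:
  (Z=0, Y=0, X=1) weight 3/40
  (Z=0, Y=2, X=2) weight 3/40
  (Z=1, Y=0, X=1) weight 1/9
  (Z=1, Y=2, X=2) weight 1/12
Group by X:
  weight(X=1) = 67/360
  weight(X=2) = 19/120
Total weight = 67/360 + 19/120 = 31/90
P(X=1 | obs) = 67/360 / 31/90 = 67/124
P(X=2 | obs) = 19/120 / 31/90 = 57/124

P(X = 1 | obs) = 67/124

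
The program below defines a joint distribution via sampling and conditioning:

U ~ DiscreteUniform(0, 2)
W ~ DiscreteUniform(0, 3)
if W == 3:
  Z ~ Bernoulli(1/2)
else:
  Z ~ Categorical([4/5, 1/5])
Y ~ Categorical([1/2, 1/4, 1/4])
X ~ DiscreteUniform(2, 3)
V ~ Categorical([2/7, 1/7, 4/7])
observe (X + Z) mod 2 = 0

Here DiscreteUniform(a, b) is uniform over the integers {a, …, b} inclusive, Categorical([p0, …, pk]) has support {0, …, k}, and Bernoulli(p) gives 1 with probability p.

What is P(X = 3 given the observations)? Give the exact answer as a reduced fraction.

P(X = 3 | obs) = 11/40

Enumerate traces; 216 have nonzero weight after conditioning:
  (U=0, W=0, Z=0, Y=0, X=2, V=0) weight 1/210
  (U=0, W=0, Z=0, Y=0, X=2, V=1) weight 1/420
  (U=0, W=0, Z=0, Y=0, X=2, V=2) weight 1/105
  (U=0, W=0, Z=0, Y=1, X=2, V=0) weight 1/420
  (U=0, W=0, Z=0, Y=1, X=2, V=1) weight 1/840
  (U=0, W=0, Z=0, Y=1, X=2, V=2) weight 1/210
  (U=0, W=0, Z=0, Y=2, X=2, V=0) weight 1/420
  (U=0, W=0, Z=0, Y=2, X=2, V=1) weight 1/840
  (U=0, W=0, Z=1, Y=0, X=3, V=0) weight 1/840
  … 207 more
Group by X:
  weight(X=2) = 29/80
  weight(X=3) = 11/80
Total weight = 29/80 + 11/80 = 1/2
P(X=2 | obs) = 29/80 / 1/2 = 29/40
P(X=3 | obs) = 11/80 / 1/2 = 11/40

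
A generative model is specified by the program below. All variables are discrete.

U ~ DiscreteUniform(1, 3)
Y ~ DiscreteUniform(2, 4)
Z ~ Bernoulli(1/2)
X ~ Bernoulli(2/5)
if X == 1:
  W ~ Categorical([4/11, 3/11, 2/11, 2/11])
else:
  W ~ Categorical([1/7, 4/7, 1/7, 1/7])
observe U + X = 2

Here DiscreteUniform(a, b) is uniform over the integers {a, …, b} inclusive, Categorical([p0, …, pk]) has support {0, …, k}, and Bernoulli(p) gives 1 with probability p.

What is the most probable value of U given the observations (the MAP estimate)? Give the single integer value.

argmax_v P(U = v | obs) = 2

Enumerate traces; 48 have nonzero weight after conditioning:
  (U=1, Y=2, Z=0, X=1, W=0) weight 4/495
  (U=1, Y=2, Z=0, X=1, W=1) weight 1/165
  (U=1, Y=2, Z=0, X=1, W=2) weight 2/495
  (U=1, Y=2, Z=0, X=1, W=3) weight 2/495
  (U=1, Y=2, Z=1, X=1, W=0) weight 4/495
  (U=1, Y=2, Z=1, X=1, W=1) weight 1/165
  (U=1, Y=2, Z=1, X=1, W=2) weight 2/495
  (U=1, Y=2, Z=1, X=1, W=3) weight 2/495
  (U=2, Y=2, Z=0, X=0, W=0) weight 1/210
  … 39 more
Group by U:
  weight(U=1) = 2/15
  weight(U=2) = 1/5
Total weight = 2/15 + 1/5 = 1/3
P(U=1 | obs) = 2/15 / 1/3 = 2/5
P(U=2 | obs) = 1/5 / 1/3 = 3/5
argmax = 2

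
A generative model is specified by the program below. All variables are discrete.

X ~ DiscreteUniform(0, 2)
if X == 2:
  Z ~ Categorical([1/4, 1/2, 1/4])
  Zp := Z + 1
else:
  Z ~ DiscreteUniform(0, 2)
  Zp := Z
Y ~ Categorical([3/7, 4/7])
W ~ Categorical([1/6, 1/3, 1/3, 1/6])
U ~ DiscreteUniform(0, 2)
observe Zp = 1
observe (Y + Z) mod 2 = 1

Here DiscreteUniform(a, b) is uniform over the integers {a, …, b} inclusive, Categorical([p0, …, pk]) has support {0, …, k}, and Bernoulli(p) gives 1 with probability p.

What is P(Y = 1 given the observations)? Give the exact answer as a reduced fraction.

P(Y = 1 | obs) = 1/3

Enumerate traces; 36 have nonzero weight after conditioning:
  (X=0, Z=1, Y=0, W=0, U=0) weight 1/378
  (X=0, Z=1, Y=0, W=0, U=1) weight 1/378
  (X=0, Z=1, Y=0, W=0, U=2) weight 1/378
  (X=0, Z=1, Y=0, W=1, U=0) weight 1/189
  (X=0, Z=1, Y=0, W=1, U=1) weight 1/189
  (X=0, Z=1, Y=0, W=1, U=2) weight 1/189
  (X=0, Z=1, Y=0, W=2, U=0) weight 1/189
  (X=0, Z=1, Y=0, W=2, U=1) weight 1/189
  (X=2, Z=0, Y=1, W=0, U=0) weight 1/378
  … 27 more
Group by Y:
  weight(Y=0) = 2/21
  weight(Y=1) = 1/21
Total weight = 2/21 + 1/21 = 1/7
P(Y=0 | obs) = 2/21 / 1/7 = 2/3
P(Y=1 | obs) = 1/21 / 1/7 = 1/3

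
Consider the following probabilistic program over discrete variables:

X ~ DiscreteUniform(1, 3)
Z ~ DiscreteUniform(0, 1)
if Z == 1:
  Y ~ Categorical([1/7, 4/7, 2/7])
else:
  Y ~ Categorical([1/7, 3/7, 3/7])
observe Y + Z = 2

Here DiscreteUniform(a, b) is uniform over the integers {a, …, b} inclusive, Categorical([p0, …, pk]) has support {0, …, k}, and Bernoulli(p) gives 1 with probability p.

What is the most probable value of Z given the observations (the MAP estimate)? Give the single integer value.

Enumerate traces; 6 have nonzero weight after conditioning:
  (X=1, Z=0, Y=2) weight 1/14
  (X=1, Z=1, Y=1) weight 2/21
  (X=2, Z=0, Y=2) weight 1/14
  (X=2, Z=1, Y=1) weight 2/21
  (X=3, Z=0, Y=2) weight 1/14
  (X=3, Z=1, Y=1) weight 2/21
Group by Z:
  weight(Z=0) = 3/14
  weight(Z=1) = 2/7
Total weight = 3/14 + 2/7 = 1/2
P(Z=0 | obs) = 3/14 / 1/2 = 3/7
P(Z=1 | obs) = 2/7 / 1/2 = 4/7
argmax = 1

argmax_v P(Z = v | obs) = 1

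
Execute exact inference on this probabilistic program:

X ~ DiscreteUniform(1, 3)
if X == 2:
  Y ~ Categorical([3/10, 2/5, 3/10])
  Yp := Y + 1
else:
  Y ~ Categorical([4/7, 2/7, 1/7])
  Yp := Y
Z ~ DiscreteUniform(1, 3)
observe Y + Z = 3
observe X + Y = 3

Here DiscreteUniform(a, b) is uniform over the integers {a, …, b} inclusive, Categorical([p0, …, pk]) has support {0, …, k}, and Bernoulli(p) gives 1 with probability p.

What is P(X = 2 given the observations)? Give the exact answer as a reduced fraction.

P(X = 2 | obs) = 14/39

Enumerate traces; 3 have nonzero weight after conditioning:
  (X=1, Y=2, Z=1) weight 1/63
  (X=2, Y=1, Z=2) weight 2/45
  (X=3, Y=0, Z=3) weight 4/63
Group by X:
  weight(X=1) = 1/63
  weight(X=2) = 2/45
  weight(X=3) = 4/63
Total weight = 1/63 + 2/45 + 4/63 = 13/105
P(X=1 | obs) = 1/63 / 13/105 = 5/39
P(X=2 | obs) = 2/45 / 13/105 = 14/39
P(X=3 | obs) = 4/63 / 13/105 = 20/39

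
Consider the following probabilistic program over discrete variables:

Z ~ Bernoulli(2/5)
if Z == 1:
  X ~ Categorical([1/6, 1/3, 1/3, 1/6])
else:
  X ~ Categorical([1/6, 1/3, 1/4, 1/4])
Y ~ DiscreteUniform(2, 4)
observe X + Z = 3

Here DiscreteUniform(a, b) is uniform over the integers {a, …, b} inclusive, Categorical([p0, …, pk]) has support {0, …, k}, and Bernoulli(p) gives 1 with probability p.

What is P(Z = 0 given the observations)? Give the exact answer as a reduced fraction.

Enumerate traces; 6 have nonzero weight after conditioning:
  (Z=0, X=3, Y=2) weight 1/20
  (Z=0, X=3, Y=3) weight 1/20
  (Z=0, X=3, Y=4) weight 1/20
  (Z=1, X=2, Y=2) weight 2/45
  (Z=1, X=2, Y=3) weight 2/45
  (Z=1, X=2, Y=4) weight 2/45
Group by Z:
  weight(Z=0) = 3/20
  weight(Z=1) = 2/15
Total weight = 3/20 + 2/15 = 17/60
P(Z=0 | obs) = 3/20 / 17/60 = 9/17
P(Z=1 | obs) = 2/15 / 17/60 = 8/17

P(Z = 0 | obs) = 9/17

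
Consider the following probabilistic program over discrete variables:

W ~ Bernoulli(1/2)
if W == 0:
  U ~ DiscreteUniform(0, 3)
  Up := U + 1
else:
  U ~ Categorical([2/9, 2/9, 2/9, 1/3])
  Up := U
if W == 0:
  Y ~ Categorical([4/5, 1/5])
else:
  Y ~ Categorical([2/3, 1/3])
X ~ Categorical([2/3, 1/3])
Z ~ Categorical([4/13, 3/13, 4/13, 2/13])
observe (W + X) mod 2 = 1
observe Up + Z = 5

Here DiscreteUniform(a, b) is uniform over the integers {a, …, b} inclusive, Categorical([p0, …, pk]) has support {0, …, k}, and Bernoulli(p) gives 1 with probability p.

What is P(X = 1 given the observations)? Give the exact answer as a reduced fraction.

Enumerate traces; 10 have nonzero weight after conditioning:
  (W=0, U=1, Y=0, X=1, Z=3) weight 1/195
  (W=0, U=1, Y=1, X=1, Z=3) weight 1/780
  (W=0, U=2, Y=0, X=1, Z=2) weight 2/195
  (W=0, U=2, Y=1, X=1, Z=2) weight 1/390
  (W=0, U=3, Y=0, X=1, Z=1) weight 1/130
  (W=0, U=3, Y=1, X=1, Z=1) weight 1/520
  (W=1, U=2, Y=0, X=0, Z=3) weight 8/1053
  (W=1, U=2, Y=1, X=0, Z=3) weight 4/1053
  … 2 more
Group by X:
  weight(X=0) = 16/351
  weight(X=1) = 3/104
Total weight = 16/351 + 3/104 = 209/2808
P(X=0 | obs) = 16/351 / 209/2808 = 128/209
P(X=1 | obs) = 3/104 / 209/2808 = 81/209

P(X = 1 | obs) = 81/209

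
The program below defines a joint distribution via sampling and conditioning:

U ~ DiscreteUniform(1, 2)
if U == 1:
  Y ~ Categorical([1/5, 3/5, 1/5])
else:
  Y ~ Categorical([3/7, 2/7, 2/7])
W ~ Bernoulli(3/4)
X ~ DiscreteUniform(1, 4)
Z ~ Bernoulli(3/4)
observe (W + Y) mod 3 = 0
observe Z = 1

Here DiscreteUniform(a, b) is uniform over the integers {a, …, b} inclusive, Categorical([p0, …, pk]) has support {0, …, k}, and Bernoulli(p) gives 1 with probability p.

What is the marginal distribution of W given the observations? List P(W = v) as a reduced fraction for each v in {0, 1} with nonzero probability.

Enumerate traces; 16 have nonzero weight after conditioning:
  (U=1, Y=0, W=0, X=1, Z=1) weight 3/640
  (U=1, Y=0, W=0, X=2, Z=1) weight 3/640
  (U=1, Y=0, W=0, X=3, Z=1) weight 3/640
  (U=1, Y=0, W=0, X=4, Z=1) weight 3/640
  (U=1, Y=2, W=1, X=1, Z=1) weight 9/640
  (U=1, Y=2, W=1, X=2, Z=1) weight 9/640
  (U=1, Y=2, W=1, X=3, Z=1) weight 9/640
  (U=1, Y=2, W=1, X=4, Z=1) weight 9/640
  … 8 more
Group by W:
  weight(W=0) = 33/560
  weight(W=1) = 153/1120
Total weight = 33/560 + 153/1120 = 219/1120
P(W=0 | obs) = 33/560 / 219/1120 = 22/73
P(W=1 | obs) = 153/1120 / 219/1120 = 51/73

P(W=0) = 22/73, P(W=1) = 51/73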